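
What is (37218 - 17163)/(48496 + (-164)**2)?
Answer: 20055/75392 ≈ 0.26601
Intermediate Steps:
(37218 - 17163)/(48496 + (-164)**2) = 20055/(48496 + 26896) = 20055/75392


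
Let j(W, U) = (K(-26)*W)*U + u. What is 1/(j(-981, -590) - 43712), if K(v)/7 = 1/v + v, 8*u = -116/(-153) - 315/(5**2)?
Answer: -79560/8396708423087 ≈ -9.4751e-9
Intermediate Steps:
u = -9059/6120 (u = (-116/(-153) - 315/(5**2))/8 = (-116*(-1/153) - 315/25)/8 = (116/153 - 315*1/25)/8 = (116/153 - 63/5)/8 = (1/8)*(-9059/765) = -9059/6120 ≈ -1.4802)
K(v) = 7*v + 7/v (K(v) = 7*(1/v + v) = 7*(v + 1/v) = 7*v + 7/v)
j(W, U) = -9059/6120 - 4739*U*W/26 (j(W, U) = ((7*(-26) + 7/(-26))*W)*U - 9059/6120 = ((-182 + 7*(-1/26))*W)*U - 9059/6120 = ((-182 - 7/26)*W)*U - 9059/6120 = (-4739*W/26)*U - 9059/6120 = -4739*U*W/26 - 9059/6120 = -9059/6120 - 4739*U*W/26)
1/(j(-981, -590) - 43712) = 1/((-9059/6120 - 4739/26*(-590)*(-981)) - 43712) = 1/((-9059/6120 - 1371442905/13) - 43712) = 1/(-8393230696367/79560 - 43712) = 1/(-8396708423087/79560) = -79560/8396708423087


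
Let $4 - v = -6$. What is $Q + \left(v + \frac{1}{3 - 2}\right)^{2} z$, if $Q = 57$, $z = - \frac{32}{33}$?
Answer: $- \frac{181}{3} \approx -60.333$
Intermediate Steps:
$z = - \frac{32}{33}$ ($z = \left(-32\right) \frac{1}{33} = - \frac{32}{33} \approx -0.9697$)
$v = 10$ ($v = 4 - -6 = 4 + 6 = 10$)
$Q + \left(v + \frac{1}{3 - 2}\right)^{2} z = 57 + \left(10 + \frac{1}{3 - 2}\right)^{2} \left(- \frac{32}{33}\right) = 57 + \left(10 + 1^{-1}\right)^{2} \left(- \frac{32}{33}\right) = 57 + \left(10 + 1\right)^{2} \left(- \frac{32}{33}\right) = 57 + 11^{2} \left(- \frac{32}{33}\right) = 57 + 121 \left(- \frac{32}{33}\right) = 57 - \frac{352}{3} = - \frac{181}{3}$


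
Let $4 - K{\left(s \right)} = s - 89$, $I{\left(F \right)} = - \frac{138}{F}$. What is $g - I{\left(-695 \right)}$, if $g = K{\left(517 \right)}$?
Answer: $- \frac{294818}{695} \approx -424.2$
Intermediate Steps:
$K{\left(s \right)} = 93 - s$ ($K{\left(s \right)} = 4 - \left(s - 89\right) = 4 - \left(-89 + s\right) = 93 - s$)
$g = -424$ ($g = 93 - 517 = -424$)
$g - I{\left(-695 \right)} = -424 - - \frac{138}{-695} = -424 - \left(-138\right) \left(- \frac{1}{695}\right) = -424 - \frac{138}{695} = - \frac{294818}{695}$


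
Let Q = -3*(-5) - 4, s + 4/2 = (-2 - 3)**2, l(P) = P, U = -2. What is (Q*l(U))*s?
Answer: -506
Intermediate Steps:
s = 23 (s = -2 + (-2 - 3)**2 = -2 + (-5)**2 = -2 + 25 = 23)
Q = 11 (Q = 15 - 4 = 11)
(Q*l(U))*s = (11*(-2))*23 = -22*23 = -506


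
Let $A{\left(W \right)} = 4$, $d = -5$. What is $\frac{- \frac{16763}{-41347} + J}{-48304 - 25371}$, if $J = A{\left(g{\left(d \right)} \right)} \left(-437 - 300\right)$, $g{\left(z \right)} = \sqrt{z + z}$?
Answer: $\frac{17410599}{435177175} \approx 0.040008$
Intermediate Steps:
$g{\left(z \right)} = \sqrt{2} \sqrt{z}$ ($g{\left(z \right)} = \sqrt{2 z} = \sqrt{2} \sqrt{z}$)
$J = -2948$ ($J = 4 \left(-437 - 300\right) = 4 \left(-737\right) = -2948$)
$\frac{- \frac{16763}{-41347} + J}{-48304 - 25371} = \frac{- \frac{16763}{-41347} - 2948}{-48304 - 25371} = \frac{\left(-16763\right) \left(- \frac{1}{41347}\right) - 2948}{-73675} = \left(\frac{16763}{41347} - 2948\right) \left(- \frac{1}{73675}\right) = \left(- \frac{121874193}{41347}\right) \left(- \frac{1}{73675}\right) = \frac{17410599}{435177175}$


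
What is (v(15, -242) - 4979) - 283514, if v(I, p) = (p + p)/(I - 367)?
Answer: -2307933/8 ≈ -2.8849e+5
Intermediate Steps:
v(I, p) = 2*p/(-367 + I) (v(I, p) = (2*p)/(-367 + I) = 2*p/(-367 + I))
(v(15, -242) - 4979) - 283514 = (2*(-242)/(-367 + 15) - 4979) - 283514 = (2*(-242)/(-352) - 4979) - 283514 = (2*(-242)*(-1/352) - 4979) - 283514 = (11/8 - 4979) - 283514 = -39821/8 - 283514 = -2307933/8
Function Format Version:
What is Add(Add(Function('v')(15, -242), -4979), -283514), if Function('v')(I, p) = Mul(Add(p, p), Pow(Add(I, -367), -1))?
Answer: Rational(-2307933, 8) ≈ -2.8849e+5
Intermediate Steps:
Function('v')(I, p) = Mul(2, p, Pow(Add(-367, I), -1)) (Function('v')(I, p) = Mul(Mul(2, p), Pow(Add(-367, I), -1)) = Mul(2, p, Pow(Add(-367, I), -1)))
Add(Add(Function('v')(15, -242), -4979), -283514) = Add(Add(Mul(2, -242, Pow(Add(-367, 15), -1)), -4979), -283514) = Add(Add(Mul(2, -242, Pow(-352, -1)), -4979), -283514) = Add(Add(Mul(2, -242, Rational(-1, 352)), -4979), -283514) = Add(Add(Rational(11, 8), -4979), -283514) = Add(Rational(-39821, 8), -283514) = Rational(-2307933, 8)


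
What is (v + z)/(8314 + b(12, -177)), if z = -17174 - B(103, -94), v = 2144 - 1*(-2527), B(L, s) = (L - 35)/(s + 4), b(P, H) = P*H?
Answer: -562601/278550 ≈ -2.0197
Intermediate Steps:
b(P, H) = H*P
B(L, s) = (-35 + L)/(4 + s)
v = 4671 (v = 2144 + 2527 = 4671)
z = -772796/45 (z = -17174 - (-35 + 103)/(4 - 94) = -17174 - 68/(-90) = -17174 - (-1)*68/90 = -17174 - 1*(-34/45) = -17174 + 34/45 = -772796/45 ≈ -17173.)
(v + z)/(8314 + b(12, -177)) = (4671 - 772796/45)/(8314 - 177*12) = -562601/(45*(8314 - 2124)) = -562601/45/6190 = -562601/45*1/6190 = -562601/278550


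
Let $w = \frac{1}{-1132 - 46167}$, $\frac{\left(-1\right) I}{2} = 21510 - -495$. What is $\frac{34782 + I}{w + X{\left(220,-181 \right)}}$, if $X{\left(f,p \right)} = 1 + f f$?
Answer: $- \frac{218237586}{1144659449} \approx -0.19066$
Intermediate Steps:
$X{\left(f,p \right)} = 1 + f^{2}$
$I = -44010$ ($I = - 2 \left(21510 - -495\right) = - 2 \left(21510 + 495\right) = \left(-2\right) 22005 = -44010$)
$w = - \frac{1}{47299}$ ($w = \frac{1}{-47299} = - \frac{1}{47299} \approx -2.1142 \cdot 10^{-5}$)
$\frac{34782 + I}{w + X{\left(220,-181 \right)}} = \frac{34782 - 44010}{- \frac{1}{47299} + \left(1 + 220^{2}\right)} = - \frac{9228}{- \frac{1}{47299} + \left(1 + 48400\right)} = - \frac{9228}{- \frac{1}{47299} + 48401} = - \frac{9228}{\frac{2289318898}{47299}} = \left(-9228\right) \frac{47299}{2289318898} = - \frac{218237586}{1144659449}$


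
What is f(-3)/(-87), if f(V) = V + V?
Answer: 2/29 ≈ 0.068966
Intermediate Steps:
f(V) = 2*V
f(-3)/(-87) = (2*(-3))/(-87) = -1/87*(-6) = 2/29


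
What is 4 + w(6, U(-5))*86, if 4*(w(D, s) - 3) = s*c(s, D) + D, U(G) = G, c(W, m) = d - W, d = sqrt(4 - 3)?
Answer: -254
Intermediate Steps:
d = 1 (d = sqrt(1) = 1)
c(W, m) = 1 - W
w(D, s) = 3 + D/4 + s*(1 - s)/4 (w(D, s) = 3 + (s*(1 - s) + D)/4 = 3 + (D + s*(1 - s))/4 = 3 + (D/4 + s*(1 - s)/4) = 3 + D/4 + s*(1 - s)/4)
4 + w(6, U(-5))*86 = 4 + (3 + (1/4)*6 - 1/4*(-5)*(-1 - 5))*86 = 4 + (3 + 3/2 - 1/4*(-5)*(-6))*86 = 4 + (3 + 3/2 - 15/2)*86 = 4 - 3*86 = 4 - 258 = -254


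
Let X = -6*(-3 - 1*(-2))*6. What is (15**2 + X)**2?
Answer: 68121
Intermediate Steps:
X = 36 (X = -6*(-3 + 2)*6 = -6*(-1)*6 = 6*6 = 36)
(15**2 + X)**2 = (15**2 + 36)**2 = (225 + 36)**2 = 261**2 = 68121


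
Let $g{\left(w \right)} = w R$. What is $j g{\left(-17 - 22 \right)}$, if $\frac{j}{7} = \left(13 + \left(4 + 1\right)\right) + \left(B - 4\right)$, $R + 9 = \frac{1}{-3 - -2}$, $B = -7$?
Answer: $19110$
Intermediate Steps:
$R = -10$ ($R = -9 + \frac{1}{-3 - -2} = -9 + \frac{1}{-3 + 2} = -9 + \frac{1}{-1} = -9 - 1 = -10$)
$j = 49$ ($j = 7 \left(\left(13 + \left(4 + 1\right)\right) - 11\right) = 7 \left(\left(13 + 5\right) - 11\right) = 7 \left(18 - 11\right) = 7 \cdot 7 = 49$)
$g{\left(w \right)} = - 10 w$ ($g{\left(w \right)} = w \left(-10\right) = - 10 w$)
$j g{\left(-17 - 22 \right)} = 49 \left(- 10 \left(-17 - 22\right)\right) = 49 \left(\left(-10\right) \left(-39\right)\right) = 49 \cdot 390 = 19110$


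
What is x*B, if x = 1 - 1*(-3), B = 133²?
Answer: 70756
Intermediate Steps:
B = 17689
x = 4 (x = 1 + 3 = 4)
x*B = 4*17689 = 70756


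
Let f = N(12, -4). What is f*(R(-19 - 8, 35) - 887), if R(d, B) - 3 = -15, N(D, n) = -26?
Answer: 23374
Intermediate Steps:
R(d, B) = -12 (R(d, B) = 3 - 15 = -12)
f = -26
f*(R(-19 - 8, 35) - 887) = -26*(-12 - 887) = -26*(-899) = 23374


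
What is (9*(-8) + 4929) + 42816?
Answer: 47673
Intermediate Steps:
(9*(-8) + 4929) + 42816 = (-72 + 4929) + 42816 = 4857 + 42816 = 47673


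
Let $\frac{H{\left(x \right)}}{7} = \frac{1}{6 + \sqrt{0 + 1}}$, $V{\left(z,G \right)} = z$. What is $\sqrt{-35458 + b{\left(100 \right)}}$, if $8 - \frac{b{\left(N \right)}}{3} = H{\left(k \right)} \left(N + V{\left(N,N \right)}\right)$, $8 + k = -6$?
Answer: $i \sqrt{36034} \approx 189.83 i$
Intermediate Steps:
$k = -14$ ($k = -8 - 6 = -14$)
$H{\left(x \right)} = 1$ ($H{\left(x \right)} = \frac{7}{6 + \sqrt{0 + 1}} = \frac{7}{6 + \sqrt{1}} = \frac{7}{6 + 1} = \frac{7}{7} = 7 \cdot \frac{1}{7} = 1$)
$b{\left(N \right)} = 24 - 6 N$ ($b{\left(N \right)} = 24 - 3 \cdot 1 \left(N + N\right) = 24 - 3 \cdot 1 \cdot 2 N = 24 - 3 \cdot 2 N = 24 - 6 N$)
$\sqrt{-35458 + b{\left(100 \right)}} = \sqrt{-35458 + \left(24 - 600\right)} = \sqrt{-35458 - 576} = \sqrt{-36034} = i \sqrt{36034}$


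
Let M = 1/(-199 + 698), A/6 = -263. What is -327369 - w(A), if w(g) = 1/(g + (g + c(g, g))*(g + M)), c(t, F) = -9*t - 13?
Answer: -3251086366428458/9930953653 ≈ -3.2737e+5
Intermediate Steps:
A = -1578 (A = 6*(-263) = -1578)
M = 1/499 ≈ 0.0020040
c(t, F) = -13 - 9*t
w(g) = 1/(g + (-13 - 8*g)*(1/499 + g)) (w(g) = 1/(g + (g + (-13 - 9*g))*(g + 1/499)) = 1/(g + (-13 - 8*g)*(1/499 + g)))
-327369 - w(A) = -327369 - (-499)/(13 + 3992*(-1578)² + 5996*(-1578)) = -327369 - (-499)/(13 + 3992*2490084 - 9461688) = -327369 - (-499)/(13 + 9940415328 - 9461688) = -327369 - (-499)/9930953653 = -327369 - 1*(-499/9930953653) = -327369 + 499/9930953653 = -3251086366428458/9930953653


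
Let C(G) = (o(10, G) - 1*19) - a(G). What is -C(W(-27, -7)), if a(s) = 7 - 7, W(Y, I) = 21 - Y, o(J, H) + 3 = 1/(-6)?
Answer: 133/6 ≈ 22.167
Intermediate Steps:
o(J, H) = -19/6 (o(J, H) = -3 + 1/(-6) = -3 - ⅙ = -19/6)
a(s) = 0
C(G) = -133/6 (C(G) = (-19/6 - 1*19) - 1*0 = (-19/6 - 19) + 0 = -133/6 + 0 = -133/6)
-C(W(-27, -7)) = -1*(-133/6) = 133/6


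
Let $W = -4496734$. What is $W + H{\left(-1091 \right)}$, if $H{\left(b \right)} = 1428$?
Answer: $-4495306$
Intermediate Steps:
$W + H{\left(-1091 \right)} = -4496734 + 1428 = -4495306$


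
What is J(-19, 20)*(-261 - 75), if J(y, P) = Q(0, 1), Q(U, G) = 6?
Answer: -2016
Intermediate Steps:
J(y, P) = 6
J(-19, 20)*(-261 - 75) = 6*(-261 - 75) = 6*(-336) = -2016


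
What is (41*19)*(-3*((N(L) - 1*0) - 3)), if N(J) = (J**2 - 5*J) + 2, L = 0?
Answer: 2337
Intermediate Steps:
N(J) = 2 + J**2 - 5*J
(41*19)*(-3*((N(L) - 1*0) - 3)) = (41*19)*(-3*(((2 + 0**2 - 5*0) - 1*0) - 3)) = 779*(-3*(((2 + 0 + 0) + 0) - 3)) = 779*(-3*((2 + 0) - 3)) = 779*(-3*(2 - 3)) = 779*(-3*(-1)) = 779*3 = 2337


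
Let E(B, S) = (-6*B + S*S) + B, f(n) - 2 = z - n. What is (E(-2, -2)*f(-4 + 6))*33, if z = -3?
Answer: -1386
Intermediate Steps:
f(n) = -1 - n (f(n) = 2 + (-3 - n) = -1 - n)
E(B, S) = S² - 5*B (E(B, S) = (-6*B + S²) + B = (S² - 6*B) + B = S² - 5*B)
(E(-2, -2)*f(-4 + 6))*33 = (((-2)² - 5*(-2))*(-1 - (-4 + 6)))*33 = ((4 + 10)*(-1 - 1*2))*33 = (14*(-1 - 2))*33 = (14*(-3))*33 = -42*33 = -1386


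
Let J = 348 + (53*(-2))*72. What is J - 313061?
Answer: -320345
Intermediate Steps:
J = -7284 (J = 348 - 106*72 = 348 - 7632 = -7284)
J - 313061 = -7284 - 313061 = -320345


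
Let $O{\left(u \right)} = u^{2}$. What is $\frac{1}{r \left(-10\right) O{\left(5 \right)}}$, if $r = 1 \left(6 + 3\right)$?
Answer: $- \frac{1}{2250} \approx -0.00044444$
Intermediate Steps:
$r = 9$ ($r = 1 \cdot 9 = 9$)
$\frac{1}{r \left(-10\right) O{\left(5 \right)}} = \frac{1}{9 \left(-10\right) 5^{2}} = \frac{1}{\left(-90\right) 25} = \frac{1}{-2250} = - \frac{1}{2250}$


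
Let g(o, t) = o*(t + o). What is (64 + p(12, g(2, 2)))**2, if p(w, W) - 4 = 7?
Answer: 5625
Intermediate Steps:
g(o, t) = o*(o + t)
p(w, W) = 11 (p(w, W) = 4 + 7 = 11)
(64 + p(12, g(2, 2)))**2 = (64 + 11)**2 = 75**2 = 5625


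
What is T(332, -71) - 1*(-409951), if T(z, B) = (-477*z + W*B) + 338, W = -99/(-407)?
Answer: 9320586/37 ≈ 2.5191e+5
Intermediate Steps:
W = 9/37 (W = -99*(-1/407) = 9/37 ≈ 0.24324)
T(z, B) = 338 - 477*z + 9*B/37 (T(z, B) = (-477*z + 9*B/37) + 338 = 338 - 477*z + 9*B/37)
T(332, -71) - 1*(-409951) = (338 - 477*332 + (9/37)*(-71)) - 1*(-409951) = (338 - 158364 - 639/37) + 409951 = -5847601/37 + 409951 = 9320586/37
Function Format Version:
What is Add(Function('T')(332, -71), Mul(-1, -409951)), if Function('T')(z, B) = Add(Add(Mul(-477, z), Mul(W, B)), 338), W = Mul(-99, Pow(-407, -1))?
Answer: Rational(9320586, 37) ≈ 2.5191e+5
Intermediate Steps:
W = Rational(9, 37) (W = Mul(-99, Rational(-1, 407)) = Rational(9, 37) ≈ 0.24324)
Function('T')(z, B) = Add(338, Mul(-477, z), Mul(Rational(9, 37), B)) (Function('T')(z, B) = Add(Add(Mul(-477, z), Mul(Rational(9, 37), B)), 338) = Add(338, Mul(-477, z), Mul(Rational(9, 37), B)))
Add(Function('T')(332, -71), Mul(-1, -409951)) = Add(Add(338, Mul(-477, 332), Mul(Rational(9, 37), -71)), Mul(-1, -409951)) = Add(Add(338, -158364, Rational(-639, 37)), 409951) = Add(Rational(-5847601, 37), 409951) = Rational(9320586, 37)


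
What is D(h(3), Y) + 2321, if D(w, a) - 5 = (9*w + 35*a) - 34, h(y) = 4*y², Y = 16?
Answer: 3176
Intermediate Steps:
D(w, a) = -29 + 9*w + 35*a (D(w, a) = 5 + ((9*w + 35*a) - 34) = 5 + (-34 + 9*w + 35*a) = -29 + 9*w + 35*a)
D(h(3), Y) + 2321 = (-29 + 9*(4*3²) + 35*16) + 2321 = (-29 + 9*(4*9) + 560) + 2321 = (-29 + 9*36 + 560) + 2321 = (-29 + 324 + 560) + 2321 = 855 + 2321 = 3176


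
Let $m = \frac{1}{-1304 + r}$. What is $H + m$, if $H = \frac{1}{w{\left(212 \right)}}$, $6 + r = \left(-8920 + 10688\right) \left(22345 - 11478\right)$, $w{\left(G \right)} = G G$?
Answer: $\frac{181665}{8145695504} \approx 2.2302 \cdot 10^{-5}$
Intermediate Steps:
$w{\left(G \right)} = G^{2}$
$r = 19212850$ ($r = -6 + \left(-8920 + 10688\right) \left(22345 - 11478\right) = -6 + 1768 \cdot 10867 = -6 + 19212856 = 19212850$)
$H = \frac{1}{44944}$ ($H = \frac{1}{212^{2}} = \frac{1}{44944} \approx 2.225 \cdot 10^{-5}$)
$m = \frac{1}{19211546}$ ($m = \frac{1}{-1304 + 19212850} = \frac{1}{19211546} \approx 5.2052 \cdot 10^{-8}$)
$H + m = \frac{1}{44944} + \frac{1}{19211546} = \frac{181665}{8145695504}$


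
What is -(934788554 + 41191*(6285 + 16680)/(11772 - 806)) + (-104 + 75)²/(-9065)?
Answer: -92932904539774541/99406790 ≈ -9.3488e+8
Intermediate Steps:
-(934788554 + 41191*(6285 + 16680)/(11772 - 806)) + (-104 + 75)²/(-9065) = -41191/(1/(22694 + 22965/10966)) + (-29)²*(-1/9065) = -41191/(1/(22694 + 22965*(1/10966))) + 841*(-1/9065) = -41191/(1/(22694 + 22965/10966)) - 841/9065 = -41191/(1/(248885369/10966)) - 841/9065 = -41191/10966/248885369 - 841/9065 = -41191*248885369/10966 - 841/9065 = -10251837234479/10966 - 841/9065 = -92932904539774541/99406790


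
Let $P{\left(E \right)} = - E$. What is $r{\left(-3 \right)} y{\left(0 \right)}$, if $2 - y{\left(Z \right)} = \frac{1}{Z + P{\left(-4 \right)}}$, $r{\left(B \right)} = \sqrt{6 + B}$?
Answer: $\frac{7 \sqrt{3}}{4} \approx 3.0311$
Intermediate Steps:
$y{\left(Z \right)} = 2 - \frac{1}{4 + Z}$ ($y{\left(Z \right)} = 2 - \frac{1}{Z - -4} = 2 - \frac{1}{Z + 4} = 2 - \frac{1}{4 + Z}$)
$r{\left(-3 \right)} y{\left(0 \right)} = \sqrt{6 - 3} \frac{7 + 2 \cdot 0}{4 + 0} = \sqrt{3} \frac{7 + 0}{4} = \sqrt{3} \cdot \frac{1}{4} \cdot 7 = \sqrt{3} \cdot \frac{7}{4} = \frac{7 \sqrt{3}}{4}$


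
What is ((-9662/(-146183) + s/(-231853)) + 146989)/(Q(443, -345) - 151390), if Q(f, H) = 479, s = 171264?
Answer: -4981870545193285/5114821557877189 ≈ -0.97401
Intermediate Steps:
((-9662/(-146183) + s/(-231853)) + 146989)/(Q(443, -345) - 151390) = ((-9662/(-146183) + 171264/(-231853)) + 146989)/(479 - 151390) = ((-9662*(-1/146183) + 171264*(-1/231853)) + 146989)/(-150911) = ((9662/146183 - 171264/231853) + 146989)*(-1/150911) = (-22795721626/33892967099 + 146989)*(-1/150911) = (4981870545193285/33892967099)*(-1/150911) = -4981870545193285/5114821557877189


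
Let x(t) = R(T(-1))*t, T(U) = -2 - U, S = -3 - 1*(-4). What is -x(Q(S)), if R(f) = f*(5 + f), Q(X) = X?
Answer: 4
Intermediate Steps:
S = 1 (S = -3 + 4 = 1)
x(t) = -4*t (x(t) = ((-2 - 1*(-1))*(5 + (-2 - 1*(-1))))*t = ((-2 + 1)*(5 + (-2 + 1)))*t = (-(5 - 1))*t = (-1*4)*t = -4*t)
-x(Q(S)) = -(-4) = -1*(-4) = 4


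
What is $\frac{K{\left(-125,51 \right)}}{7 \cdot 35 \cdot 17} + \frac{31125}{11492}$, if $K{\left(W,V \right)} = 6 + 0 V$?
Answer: $\frac{7629681}{2815540} \approx 2.7098$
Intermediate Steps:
$K{\left(W,V \right)} = 6$ ($K{\left(W,V \right)} = 6 + 0 = 6$)
$\frac{K{\left(-125,51 \right)}}{7 \cdot 35 \cdot 17} + \frac{31125}{11492} = \frac{6}{7 \cdot 35 \cdot 17} + \frac{31125}{11492} = \frac{6}{245 \cdot 17} + 31125 \cdot \frac{1}{11492} = \frac{6}{4165} + \frac{31125}{11492} = \frac{7629681}{2815540}$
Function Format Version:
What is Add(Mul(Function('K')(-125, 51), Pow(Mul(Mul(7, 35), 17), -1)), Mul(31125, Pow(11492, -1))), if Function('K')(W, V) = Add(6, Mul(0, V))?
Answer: Rational(7629681, 2815540) ≈ 2.7098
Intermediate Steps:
Function('K')(W, V) = 6 (Function('K')(W, V) = Add(6, 0) = 6)
Add(Mul(Function('K')(-125, 51), Pow(Mul(Mul(7, 35), 17), -1)), Mul(31125, Pow(11492, -1))) = Add(Mul(6, Pow(Mul(Mul(7, 35), 17), -1)), Mul(31125, Pow(11492, -1))) = Add(Mul(6, Pow(Mul(245, 17), -1)), Mul(31125, Rational(1, 11492))) = Add(Mul(6, Pow(4165, -1)), Rational(31125, 11492)) = Add(Mul(6, Rational(1, 4165)), Rational(31125, 11492)) = Add(Rational(6, 4165), Rational(31125, 11492)) = Rational(7629681, 2815540)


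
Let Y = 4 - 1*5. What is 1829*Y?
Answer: -1829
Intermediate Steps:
Y = -1 (Y = 4 - 5 = -1)
1829*Y = 1829*(-1) = -1829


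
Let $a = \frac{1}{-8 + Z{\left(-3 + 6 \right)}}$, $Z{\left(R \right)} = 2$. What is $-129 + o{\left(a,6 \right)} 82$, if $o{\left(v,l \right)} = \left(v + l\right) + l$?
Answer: $\frac{2524}{3} \approx 841.33$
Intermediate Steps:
$a = - \frac{1}{6}$ ($a = \frac{1}{-8 + 2} = \frac{1}{-6} = - \frac{1}{6} \approx -0.16667$)
$o{\left(v,l \right)} = v + 2 l$ ($o{\left(v,l \right)} = \left(l + v\right) + l = v + 2 l$)
$-129 + o{\left(a,6 \right)} 82 = -129 + \left(- \frac{1}{6} + 2 \cdot 6\right) 82 = -129 + \left(- \frac{1}{6} + 12\right) 82 = -129 + \frac{71}{6} \cdot 82 = -129 + \frac{2911}{3} = \frac{2524}{3}$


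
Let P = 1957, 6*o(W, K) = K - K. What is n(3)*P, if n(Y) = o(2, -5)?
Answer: 0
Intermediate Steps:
o(W, K) = 0 (o(W, K) = (K - K)/6 = (⅙)*0 = 0)
n(Y) = 0
n(3)*P = 0*1957 = 0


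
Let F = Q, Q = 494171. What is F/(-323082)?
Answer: -15941/10422 ≈ -1.5296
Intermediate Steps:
F = 494171
F/(-323082) = 494171/(-323082) = 494171*(-1/323082) = -15941/10422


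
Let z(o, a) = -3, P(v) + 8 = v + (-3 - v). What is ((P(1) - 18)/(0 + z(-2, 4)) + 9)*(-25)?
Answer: -1400/3 ≈ -466.67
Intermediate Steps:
P(v) = -11 (P(v) = -8 + (v + (-3 - v)) = -8 - 3 = -11)
((P(1) - 18)/(0 + z(-2, 4)) + 9)*(-25) = ((-11 - 18)/(0 - 3) + 9)*(-25) = (-29/(-3) + 9)*(-25) = (-29*(-1/3) + 9)*(-25) = (29/3 + 9)*(-25) = (56/3)*(-25) = -1400/3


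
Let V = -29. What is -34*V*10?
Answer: 9860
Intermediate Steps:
-34*V*10 = -34*(-29)*10 = 986*10 = 9860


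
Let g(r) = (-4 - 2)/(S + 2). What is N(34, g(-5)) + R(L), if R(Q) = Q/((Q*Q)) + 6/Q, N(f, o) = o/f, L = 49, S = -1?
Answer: -4/119 ≈ -0.033613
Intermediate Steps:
g(r) = -6 (g(r) = (-4 - 2)/(-1 + 2) = -6/1 = -6*1 = -6)
R(Q) = 7/Q (R(Q) = Q/(Q²) + 6/Q = Q/Q² + 6/Q = 1/Q + 6/Q = 7/Q)
N(34, g(-5)) + R(L) = -6/34 + 7/49 = -6*1/34 + 7*(1/49) = -3/17 + ⅐ = -4/119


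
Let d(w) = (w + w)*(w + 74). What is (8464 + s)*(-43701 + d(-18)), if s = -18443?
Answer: 456209943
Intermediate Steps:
d(w) = 2*w*(74 + w) (d(w) = (2*w)*(74 + w) = 2*w*(74 + w))
(8464 + s)*(-43701 + d(-18)) = (8464 - 18443)*(-43701 + 2*(-18)*(74 - 18)) = -9979*(-43701 + 2*(-18)*56) = -9979*(-43701 - 2016) = -9979*(-45717) = 456209943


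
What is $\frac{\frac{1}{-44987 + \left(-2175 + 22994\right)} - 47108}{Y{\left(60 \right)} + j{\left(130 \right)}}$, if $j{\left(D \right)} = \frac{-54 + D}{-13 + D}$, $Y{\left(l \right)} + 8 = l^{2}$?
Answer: $- \frac{8880347931}{677251808} \approx -13.112$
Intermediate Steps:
$Y{\left(l \right)} = -8 + l^{2}$
$j{\left(D \right)} = \frac{-54 + D}{-13 + D}$
$\frac{\frac{1}{-44987 + \left(-2175 + 22994\right)} - 47108}{Y{\left(60 \right)} + j{\left(130 \right)}} = \frac{\frac{1}{-44987 + \left(-2175 + 22994\right)} - 47108}{\left(-8 + 60^{2}\right) + \frac{-54 + 130}{-13 + 130}} = \frac{\frac{1}{-44987 + 20819} - 47108}{\left(-8 + 3600\right) + \frac{1}{117} \cdot 76} = \frac{\frac{1}{-24168} - 47108}{3592 + \frac{1}{117} \cdot 76} = \frac{- \frac{1}{24168} - 47108}{3592 + \frac{76}{117}} = - \frac{1138506145}{24168 \cdot \frac{420340}{117}} = \left(- \frac{1138506145}{24168}\right) \frac{117}{420340} = - \frac{8880347931}{677251808}$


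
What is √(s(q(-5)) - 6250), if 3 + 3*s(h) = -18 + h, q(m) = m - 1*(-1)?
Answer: 5*I*√2253/3 ≈ 79.11*I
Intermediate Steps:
q(m) = 1 + m (q(m) = m + 1 = 1 + m)
s(h) = -7 + h/3 (s(h) = -1 + (-18 + h)/3 = -1 + (-6 + h/3) = -7 + h/3)
√(s(q(-5)) - 6250) = √((-7 + (1 - 5)/3) - 6250) = √((-7 + (⅓)*(-4)) - 6250) = √((-7 - 4/3) - 6250) = √(-25/3 - 6250) = √(-18775/3) = 5*I*√2253/3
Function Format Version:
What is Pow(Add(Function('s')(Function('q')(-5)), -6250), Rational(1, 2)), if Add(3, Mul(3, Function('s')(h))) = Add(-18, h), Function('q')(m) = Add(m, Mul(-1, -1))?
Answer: Mul(Rational(5, 3), I, Pow(2253, Rational(1, 2))) ≈ Mul(79.110, I)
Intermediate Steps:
Function('q')(m) = Add(1, m) (Function('q')(m) = Add(m, 1) = Add(1, m))
Function('s')(h) = Add(-7, Mul(Rational(1, 3), h)) (Function('s')(h) = Add(-1, Mul(Rational(1, 3), Add(-18, h))) = Add(-1, Add(-6, Mul(Rational(1, 3), h))) = Add(-7, Mul(Rational(1, 3), h)))
Pow(Add(Function('s')(Function('q')(-5)), -6250), Rational(1, 2)) = Pow(Add(Add(-7, Mul(Rational(1, 3), Add(1, -5))), -6250), Rational(1, 2)) = Pow(Add(Add(-7, Mul(Rational(1, 3), -4)), -6250), Rational(1, 2)) = Pow(Add(Add(-7, Rational(-4, 3)), -6250), Rational(1, 2)) = Pow(Add(Rational(-25, 3), -6250), Rational(1, 2)) = Pow(Rational(-18775, 3), Rational(1, 2)) = Mul(Rational(5, 3), I, Pow(2253, Rational(1, 2)))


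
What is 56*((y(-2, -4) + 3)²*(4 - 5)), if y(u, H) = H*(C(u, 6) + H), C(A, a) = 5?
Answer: -56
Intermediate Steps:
y(u, H) = H*(5 + H)
56*((y(-2, -4) + 3)²*(4 - 5)) = 56*((-4*(5 - 4) + 3)²*(4 - 5)) = 56*((-4*1 + 3)²*(-1)) = 56*((-4 + 3)²*(-1)) = 56*((-1)²*(-1)) = 56*(1*(-1)) = 56*(-1) = -56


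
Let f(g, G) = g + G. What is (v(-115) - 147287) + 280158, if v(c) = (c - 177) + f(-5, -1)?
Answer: 132573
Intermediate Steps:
f(g, G) = G + g
v(c) = -183 + c (v(c) = (c - 177) + (-1 - 5) = (-177 + c) - 6 = -183 + c)
(v(-115) - 147287) + 280158 = ((-183 - 115) - 147287) + 280158 = (-298 - 147287) + 280158 = -147585 + 280158 = 132573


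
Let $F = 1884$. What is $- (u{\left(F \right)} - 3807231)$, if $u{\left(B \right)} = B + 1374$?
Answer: $3803973$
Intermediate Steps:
$u{\left(B \right)} = 1374 + B$
$- (u{\left(F \right)} - 3807231) = - (\left(1374 + 1884\right) - 3807231) = - (3258 - 3807231) = \left(-1\right) \left(-3803973\right) = 3803973$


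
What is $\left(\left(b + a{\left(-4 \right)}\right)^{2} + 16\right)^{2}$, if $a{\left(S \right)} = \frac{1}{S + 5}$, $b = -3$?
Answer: $400$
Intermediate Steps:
$a{\left(S \right)} = \frac{1}{5 + S}$
$\left(\left(b + a{\left(-4 \right)}\right)^{2} + 16\right)^{2} = \left(\left(-3 + \frac{1}{5 - 4}\right)^{2} + 16\right)^{2} = \left(\left(-3 + 1^{-1}\right)^{2} + 16\right)^{2} = \left(\left(-3 + 1\right)^{2} + 16\right)^{2} = \left(\left(-2\right)^{2} + 16\right)^{2} = \left(4 + 16\right)^{2} = 20^{2} = 400$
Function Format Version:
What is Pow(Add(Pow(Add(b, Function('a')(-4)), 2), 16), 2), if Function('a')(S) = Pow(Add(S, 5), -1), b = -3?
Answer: 400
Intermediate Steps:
Function('a')(S) = Pow(Add(5, S), -1)
Pow(Add(Pow(Add(b, Function('a')(-4)), 2), 16), 2) = Pow(Add(Pow(Add(-3, Pow(Add(5, -4), -1)), 2), 16), 2) = Pow(Add(Pow(Add(-3, Pow(1, -1)), 2), 16), 2) = Pow(Add(Pow(Add(-3, 1), 2), 16), 2) = Pow(Add(Pow(-2, 2), 16), 2) = Pow(Add(4, 16), 2) = Pow(20, 2) = 400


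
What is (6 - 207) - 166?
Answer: -367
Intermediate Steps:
(6 - 207) - 166 = -201 - 166 = -367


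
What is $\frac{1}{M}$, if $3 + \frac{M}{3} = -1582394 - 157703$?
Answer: $- \frac{1}{5220300} \approx -1.9156 \cdot 10^{-7}$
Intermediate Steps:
$M = -5220300$ ($M = -9 + 3 \left(-1582394 - 157703\right) = -9 + 3 \left(-1740097\right) = -9 - 5220291 = -5220300$)
$\frac{1}{M} = \frac{1}{-5220300} = - \frac{1}{5220300}$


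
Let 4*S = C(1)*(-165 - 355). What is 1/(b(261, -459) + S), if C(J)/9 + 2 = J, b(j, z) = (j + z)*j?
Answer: -1/50508 ≈ -1.9799e-5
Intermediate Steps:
b(j, z) = j*(j + z)
C(J) = -18 + 9*J
S = 1170 (S = ((-18 + 9*1)*(-165 - 355))/4 = ((-18 + 9)*(-520))/4 = (-9*(-520))/4 = (¼)*4680 = 1170)
1/(b(261, -459) + S) = 1/(261*(261 - 459) + 1170) = 1/(261*(-198) + 1170) = 1/(-51678 + 1170) = 1/(-50508) = -1/50508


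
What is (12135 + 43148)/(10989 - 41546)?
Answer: -55283/30557 ≈ -1.8092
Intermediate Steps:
(12135 + 43148)/(10989 - 41546) = 55283/(-30557) = 55283*(-1/30557) = -55283/30557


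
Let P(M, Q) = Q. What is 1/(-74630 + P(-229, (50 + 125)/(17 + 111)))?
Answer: -128/9552465 ≈ -1.3400e-5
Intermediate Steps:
1/(-74630 + P(-229, (50 + 125)/(17 + 111))) = 1/(-74630 + (50 + 125)/(17 + 111)) = 1/(-74630 + 175/128) = 1/(-9552465/128) = -128/9552465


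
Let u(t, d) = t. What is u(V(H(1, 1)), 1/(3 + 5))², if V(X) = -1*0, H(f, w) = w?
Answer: 0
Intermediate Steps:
V(X) = 0
u(V(H(1, 1)), 1/(3 + 5))² = 0² = 0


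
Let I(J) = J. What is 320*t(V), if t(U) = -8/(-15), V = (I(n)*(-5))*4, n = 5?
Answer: 512/3 ≈ 170.67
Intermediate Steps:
V = -100 (V = (5*(-5))*4 = -25*4 = -100)
t(U) = 8/15 (t(U) = -8*(-1/15) = 8/15)
320*t(V) = 320*(8/15) = 512/3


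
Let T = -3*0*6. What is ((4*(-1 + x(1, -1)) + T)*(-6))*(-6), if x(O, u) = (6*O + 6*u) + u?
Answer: -288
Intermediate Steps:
x(O, u) = 6*O + 7*u
T = 0 (T = 0*6 = 0)
((4*(-1 + x(1, -1)) + T)*(-6))*(-6) = ((4*(-1 + (6*1 + 7*(-1))) + 0)*(-6))*(-6) = ((4*(-1 + (6 - 7)) + 0)*(-6))*(-6) = ((4*(-1 - 1) + 0)*(-6))*(-6) = ((4*(-2) + 0)*(-6))*(-6) = ((-8 + 0)*(-6))*(-6) = -8*(-6)*(-6) = 48*(-6) = -288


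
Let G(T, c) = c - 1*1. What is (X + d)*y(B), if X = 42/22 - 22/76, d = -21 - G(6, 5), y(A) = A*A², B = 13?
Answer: -21471281/418 ≈ -51367.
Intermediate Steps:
y(A) = A³
G(T, c) = -1 + c (G(T, c) = c - 1 = -1 + c)
d = -25 (d = -21 - (-1 + 5) = -21 - 1*4 = -21 - 4 = -25)
X = 677/418 (X = 42*(1/22) - 22*1/76 = 21/11 - 11/38 = 677/418 ≈ 1.6196)
(X + d)*y(B) = (677/418 - 25)*13³ = -9773/418*2197 = -21471281/418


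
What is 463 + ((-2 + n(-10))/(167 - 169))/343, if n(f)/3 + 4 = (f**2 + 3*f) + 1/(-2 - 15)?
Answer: 5396177/11662 ≈ 462.71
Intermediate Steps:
n(f) = -207/17 + 3*f**2 + 9*f (n(f) = -12 + 3*((f**2 + 3*f) + 1/(-2 - 15)) = -12 + 3*((f**2 + 3*f) + 1/(-17)) = -12 + 3*((f**2 + 3*f) - 1/17) = -12 + 3*(-1/17 + f**2 + 3*f) = -12 + (-3/17 + 3*f**2 + 9*f) = -207/17 + 3*f**2 + 9*f)
463 + ((-2 + n(-10))/(167 - 169))/343 = 463 + ((-2 + (-207/17 + 3*(-10)**2 + 9*(-10)))/(167 - 169))/343 = 463 + ((-2 + (-207/17 + 3*100 - 90))/(-2))*(1/343) = 463 + ((-2 + (-207/17 + 300 - 90))*(-1/2))*(1/343) = 463 + ((-2 + 3363/17)*(-1/2))*(1/343) = 463 + ((3329/17)*(-1/2))*(1/343) = 463 - 3329/34*1/343 = 463 - 3329/11662 = 5396177/11662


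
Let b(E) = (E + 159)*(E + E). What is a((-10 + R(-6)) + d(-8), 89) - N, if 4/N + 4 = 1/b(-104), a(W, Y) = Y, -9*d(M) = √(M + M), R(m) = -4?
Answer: 4118489/45761 ≈ 90.000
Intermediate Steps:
d(M) = -√2*√M/9 (d(M) = -√(M + M)/9 = -√2*√M/9)
b(E) = 2*E*(159 + E) (b(E) = (159 + E)*(2*E) = 2*E*(159 + E))
N = -45760/45761 (N = 4/(-4 + 1/(2*(-104)*(159 - 104))) = 4/(-4 + 1/(2*(-104)*55)) = 4/(-4 + 1/(-11440)) = 4/(-4 - 1/11440) = 4/(-45761/11440) = 4*(-11440/45761) = -45760/45761 ≈ -0.99998)
a((-10 + R(-6)) + d(-8), 89) - N = 89 - 1*(-45760/45761) = 89 + 45760/45761 = 4118489/45761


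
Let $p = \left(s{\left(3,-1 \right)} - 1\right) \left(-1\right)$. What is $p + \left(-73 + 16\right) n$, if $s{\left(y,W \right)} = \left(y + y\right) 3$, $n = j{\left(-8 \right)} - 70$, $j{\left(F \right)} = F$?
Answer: $4429$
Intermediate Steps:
$n = -78$ ($n = -8 - 70 = -78$)
$s{\left(y,W \right)} = 6 y$ ($s{\left(y,W \right)} = 2 y 3 = 6 y$)
$p = -17$ ($p = \left(6 \cdot 3 - 1\right) \left(-1\right) = \left(18 - 1\right) \left(-1\right) = 17 \left(-1\right) = -17$)
$p + \left(-73 + 16\right) n = -17 + \left(-73 + 16\right) \left(-78\right) = -17 - -4446 = -17 + 4446 = 4429$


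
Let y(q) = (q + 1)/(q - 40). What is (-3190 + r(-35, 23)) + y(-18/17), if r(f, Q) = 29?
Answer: -2206377/698 ≈ -3161.0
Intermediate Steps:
y(q) = (1 + q)/(-40 + q)
(-3190 + r(-35, 23)) + y(-18/17) = (-3190 + 29) + (1 - 18/17)/(-40 - 18/17) = -3161 + (1 - 18*1/17)/(-40 - 18*1/17) = -3161 + (1 - 18/17)/(-40 - 18/17) = -3161 - 1/17/(-698/17) = -3161 - 17/698*(-1/17) = -3161 + 1/698 = -2206377/698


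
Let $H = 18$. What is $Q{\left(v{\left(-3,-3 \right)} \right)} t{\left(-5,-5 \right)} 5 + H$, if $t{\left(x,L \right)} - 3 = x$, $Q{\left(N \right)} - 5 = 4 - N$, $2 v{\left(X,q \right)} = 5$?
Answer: $-47$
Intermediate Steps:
$v{\left(X,q \right)} = \frac{5}{2}$ ($v{\left(X,q \right)} = \frac{1}{2} \cdot 5 = \frac{5}{2}$)
$Q{\left(N \right)} = 9 - N$ ($Q{\left(N \right)} = 5 - \left(-4 + N\right) = 9 - N$)
$t{\left(x,L \right)} = 3 + x$
$Q{\left(v{\left(-3,-3 \right)} \right)} t{\left(-5,-5 \right)} 5 + H = \left(9 - \frac{5}{2}\right) \left(3 - 5\right) 5 + 18 = \left(9 - \frac{5}{2}\right) \left(\left(-2\right) 5\right) + 18 = \frac{13}{2} \left(-10\right) + 18 = -65 + 18 = -47$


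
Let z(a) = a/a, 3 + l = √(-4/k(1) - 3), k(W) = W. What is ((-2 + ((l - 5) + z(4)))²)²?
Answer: (9 - I*√7)⁴ ≈ 3208.0 - 7048.3*I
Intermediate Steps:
l = -3 + I*√7 (l = -3 + √(-4/1 - 3) = -3 + √(-4*1 - 3) = -3 + √(-4 - 3) = -3 + √(-7) = -3 + I*√7 ≈ -3.0 + 2.6458*I)
z(a) = 1
((-2 + ((l - 5) + z(4)))²)² = ((-2 + (((-3 + I*√7) - 5) + 1))²)² = ((-2 + ((-8 + I*√7) + 1))²)² = ((-2 + (-7 + I*√7))²)² = ((-9 + I*√7)²)² = (-9 + I*√7)⁴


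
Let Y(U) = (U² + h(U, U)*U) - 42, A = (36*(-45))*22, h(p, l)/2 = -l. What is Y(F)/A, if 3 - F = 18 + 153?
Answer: 4711/5940 ≈ 0.79310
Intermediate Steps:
F = -168 (F = 3 - (18 + 153) = 3 - 1*171 = 3 - 171 = -168)
h(p, l) = -2*l (h(p, l) = 2*(-l) = -2*l)
A = -35640 (A = -1620*22 = -35640)
Y(U) = -42 - U² (Y(U) = (U² + (-2*U)*U) - 42 = (U² - 2*U²) - 42 = -U² - 42 = -42 - U²)
Y(F)/A = (-42 - 1*(-168)²)/(-35640) = (-42 - 1*28224)*(-1/35640) = (-42 - 28224)*(-1/35640) = -28266*(-1/35640) = 4711/5940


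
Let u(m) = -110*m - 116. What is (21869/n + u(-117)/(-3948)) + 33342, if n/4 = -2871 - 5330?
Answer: 154200860737/4625364 ≈ 33338.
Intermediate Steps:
n = -32804 (n = 4*(-2871 - 5330) = 4*(-8201) = -32804)
u(m) = -116 - 110*m
(21869/n + u(-117)/(-3948)) + 33342 = (21869/(-32804) + (-116 - 110*(-117))/(-3948)) + 33342 = (21869*(-1/32804) + (-116 + 12870)*(-1/3948)) + 33342 = (-21869/32804 + 12754*(-1/3948)) + 33342 = (-21869/32804 - 911/282) + 33342 = -18025751/4625364 + 33342 = 154200860737/4625364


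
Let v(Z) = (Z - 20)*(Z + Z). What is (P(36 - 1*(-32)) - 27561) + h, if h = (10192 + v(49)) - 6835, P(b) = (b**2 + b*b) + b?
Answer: -12046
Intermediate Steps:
v(Z) = 2*Z*(-20 + Z) (v(Z) = (-20 + Z)*(2*Z) = 2*Z*(-20 + Z))
P(b) = b + 2*b**2 (P(b) = (b**2 + b**2) + b = 2*b**2 + b = b + 2*b**2)
h = 6199 (h = (10192 + 2*49*(-20 + 49)) - 6835 = (10192 + 2*49*29) - 6835 = (10192 + 2842) - 6835 = 13034 - 6835 = 6199)
(P(36 - 1*(-32)) - 27561) + h = ((36 - 1*(-32))*(1 + 2*(36 - 1*(-32))) - 27561) + 6199 = ((36 + 32)*(1 + 2*(36 + 32)) - 27561) + 6199 = (68*(1 + 2*68) - 27561) + 6199 = (68*(1 + 136) - 27561) + 6199 = (68*137 - 27561) + 6199 = (9316 - 27561) + 6199 = -18245 + 6199 = -12046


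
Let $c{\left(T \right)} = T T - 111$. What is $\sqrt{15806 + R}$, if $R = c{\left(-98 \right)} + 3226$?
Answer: $5 \sqrt{1141} \approx 168.89$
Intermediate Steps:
$c{\left(T \right)} = -111 + T^{2}$ ($c{\left(T \right)} = T^{2} - 111 = -111 + T^{2}$)
$R = 12719$ ($R = \left(-111 + \left(-98\right)^{2}\right) + 3226 = \left(-111 + 9604\right) + 3226 = 9493 + 3226 = 12719$)
$\sqrt{15806 + R} = \sqrt{15806 + 12719} = \sqrt{28525} = 5 \sqrt{1141}$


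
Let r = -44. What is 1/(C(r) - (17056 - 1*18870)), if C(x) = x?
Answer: 1/1770 ≈ 0.00056497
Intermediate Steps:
1/(C(r) - (17056 - 1*18870)) = 1/(-44 - (17056 - 1*18870)) = 1/(-44 - (17056 - 18870)) = 1/(-44 - 1*(-1814)) = 1/(-44 + 1814) = 1/1770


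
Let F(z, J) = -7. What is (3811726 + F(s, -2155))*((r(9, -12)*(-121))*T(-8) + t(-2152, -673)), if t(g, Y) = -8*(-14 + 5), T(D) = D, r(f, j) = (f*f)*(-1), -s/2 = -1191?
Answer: -298594819584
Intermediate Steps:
s = 2382 (s = -2*(-1191) = 2382)
r(f, j) = -f**2 (r(f, j) = f**2*(-1) = -f**2)
t(g, Y) = 72 (t(g, Y) = -8*(-9) = 72)
(3811726 + F(s, -2155))*((r(9, -12)*(-121))*T(-8) + t(-2152, -673)) = (3811726 - 7)*((-1*9**2*(-121))*(-8) + 72) = 3811719*((-1*81*(-121))*(-8) + 72) = 3811719*(-81*(-121)*(-8) + 72) = 3811719*(9801*(-8) + 72) = 3811719*(-78408 + 72) = 3811719*(-78336) = -298594819584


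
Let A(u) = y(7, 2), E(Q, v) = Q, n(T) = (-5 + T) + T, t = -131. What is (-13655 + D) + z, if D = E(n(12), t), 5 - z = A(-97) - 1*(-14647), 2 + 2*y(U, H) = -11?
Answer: -56543/2 ≈ -28272.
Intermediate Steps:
n(T) = -5 + 2*T
y(U, H) = -13/2 (y(U, H) = -1 + (½)*(-11) = -1 - 11/2 = -13/2)
A(u) = -13/2
z = -29271/2 (z = 5 - (-13/2 - 1*(-14647)) = 5 - (-13/2 + 14647) = 5 - 1*29281/2 = 5 - 29281/2 = -29271/2 ≈ -14636.)
D = 19 (D = -5 + 2*12 = -5 + 24 = 19)
(-13655 + D) + z = (-13655 + 19) - 29271/2 = -13636 - 29271/2 = -56543/2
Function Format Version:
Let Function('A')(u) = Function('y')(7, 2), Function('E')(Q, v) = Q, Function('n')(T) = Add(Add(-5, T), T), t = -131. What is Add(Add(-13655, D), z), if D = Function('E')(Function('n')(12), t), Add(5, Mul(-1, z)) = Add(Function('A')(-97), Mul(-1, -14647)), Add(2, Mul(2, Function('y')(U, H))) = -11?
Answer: Rational(-56543, 2) ≈ -28272.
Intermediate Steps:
Function('n')(T) = Add(-5, Mul(2, T))
Function('y')(U, H) = Rational(-13, 2) (Function('y')(U, H) = Add(-1, Mul(Rational(1, 2), -11)) = Add(-1, Rational(-11, 2)) = Rational(-13, 2))
Function('A')(u) = Rational(-13, 2)
z = Rational(-29271, 2) (z = Add(5, Mul(-1, Add(Rational(-13, 2), Mul(-1, -14647)))) = Add(5, Mul(-1, Add(Rational(-13, 2), 14647))) = Add(5, Mul(-1, Rational(29281, 2))) = Add(5, Rational(-29281, 2)) = Rational(-29271, 2) ≈ -14636.)
D = 19 (D = Add(-5, Mul(2, 12)) = Add(-5, 24) = 19)
Add(Add(-13655, D), z) = Add(Add(-13655, 19), Rational(-29271, 2)) = Add(-13636, Rational(-29271, 2)) = Rational(-56543, 2)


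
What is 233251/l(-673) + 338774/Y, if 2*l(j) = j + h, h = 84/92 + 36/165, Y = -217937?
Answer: -64449003714273/92613853709 ≈ -695.89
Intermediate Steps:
h = 1431/1265 (h = 84*(1/92) + 36*(1/165) = 21/23 + 12/55 = 1431/1265 ≈ 1.1312)
l(j) = 1431/2530 + j/2 (l(j) = (j + 1431/1265)/2 = (1431/1265 + j)/2 = 1431/2530 + j/2)
233251/l(-673) + 338774/Y = 233251/(1431/2530 + (1/2)*(-673)) + 338774/(-217937) = 233251/(1431/2530 - 673/2) + 338774*(-1/217937) = 233251/(-424957/1265) - 338774/217937 = 233251*(-1265/424957) - 338774/217937 = -295062515/424957 - 338774/217937 = -64449003714273/92613853709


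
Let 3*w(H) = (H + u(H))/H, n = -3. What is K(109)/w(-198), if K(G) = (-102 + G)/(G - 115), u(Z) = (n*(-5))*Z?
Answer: -7/32 ≈ -0.21875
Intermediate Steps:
u(Z) = 15*Z (u(Z) = (-3*(-5))*Z = 15*Z)
K(G) = (-102 + G)/(-115 + G)
w(H) = 16/3 (w(H) = ((H + 15*H)/H)/3 = ((16*H)/H)/3 = (⅓)*16 = 16/3)
K(109)/w(-198) = ((-102 + 109)/(-115 + 109))/(16/3) = (7/(-6))*(3/16) = -⅙*7*(3/16) = -7/6*3/16 = -7/32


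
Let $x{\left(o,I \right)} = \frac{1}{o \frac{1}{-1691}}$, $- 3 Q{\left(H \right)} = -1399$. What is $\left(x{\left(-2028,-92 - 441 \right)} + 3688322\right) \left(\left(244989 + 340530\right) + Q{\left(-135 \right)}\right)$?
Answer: $\frac{3287341992620723}{1521} \approx 2.1613 \cdot 10^{12}$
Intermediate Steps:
$Q{\left(H \right)} = \frac{1399}{3}$ ($Q{\left(H \right)} = \left(- \frac{1}{3}\right) \left(-1399\right) = \frac{1399}{3}$)
$x{\left(o,I \right)} = - \frac{1691}{o}$ ($x{\left(o,I \right)} = \frac{1}{o \left(- \frac{1}{1691}\right)} = \frac{1}{\left(- \frac{1}{1691}\right) o} = - \frac{1691}{o}$)
$\left(x{\left(-2028,-92 - 441 \right)} + 3688322\right) \left(\left(244989 + 340530\right) + Q{\left(-135 \right)}\right) = \left(- \frac{1691}{-2028} + 3688322\right) \left(\left(244989 + 340530\right) + \frac{1399}{3}\right) = \left(\left(-1691\right) \left(- \frac{1}{2028}\right) + 3688322\right) \left(585519 + \frac{1399}{3}\right) = \left(\frac{1691}{2028} + 3688322\right) \frac{1757956}{3} = \frac{7479918707}{2028} \cdot \frac{1757956}{3} = \frac{3287341992620723}{1521}$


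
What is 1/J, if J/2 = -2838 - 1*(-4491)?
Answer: 1/3306 ≈ 0.00030248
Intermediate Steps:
J = 3306 (J = 2*(-2838 - 1*(-4491)) = 2*(-2838 + 4491) = 2*1653 = 3306)
1/J = 1/3306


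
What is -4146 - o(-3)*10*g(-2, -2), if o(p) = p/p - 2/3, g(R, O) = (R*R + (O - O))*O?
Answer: -12358/3 ≈ -4119.3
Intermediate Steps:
g(R, O) = O*R² (g(R, O) = (R² + 0)*O = R²*O = O*R²)
o(p) = ⅓ (o(p) = 1 - 2*⅓ = 1 - ⅔ = ⅓)
-4146 - o(-3)*10*g(-2, -2) = -4146 - (⅓)*10*(-2*(-2)²) = -4146 - 10*(-2*4)/3 = -4146 - 10*(-8)/3 = -4146 - 1*(-80/3) = -4146 + 80/3 = -12358/3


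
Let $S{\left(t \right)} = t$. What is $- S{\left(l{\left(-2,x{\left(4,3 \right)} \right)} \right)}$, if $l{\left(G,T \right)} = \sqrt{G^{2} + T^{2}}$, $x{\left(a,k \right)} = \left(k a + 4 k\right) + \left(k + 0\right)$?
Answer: $- \sqrt{733} \approx -27.074$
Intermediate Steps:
$x{\left(a,k \right)} = 5 k + a k$ ($x{\left(a,k \right)} = \left(a k + 4 k\right) + k = \left(4 k + a k\right) + k = 5 k + a k$)
$- S{\left(l{\left(-2,x{\left(4,3 \right)} \right)} \right)} = - \sqrt{\left(-2\right)^{2} + \left(3 \left(5 + 4\right)\right)^{2}} = - \sqrt{4 + \left(3 \cdot 9\right)^{2}} = - \sqrt{4 + 27^{2}} = - \sqrt{4 + 729} = - \sqrt{733}$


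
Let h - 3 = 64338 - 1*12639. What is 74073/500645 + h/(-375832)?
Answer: 977327973/94079205820 ≈ 0.010388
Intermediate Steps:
h = 51702 (h = 3 + (64338 - 1*12639) = 3 + (64338 - 12639) = 3 + 51699 = 51702)
74073/500645 + h/(-375832) = 74073/500645 + 51702/(-375832) = 74073*(1/500645) + 51702*(-1/375832) = 74073/500645 - 25851/187916 = 977327973/94079205820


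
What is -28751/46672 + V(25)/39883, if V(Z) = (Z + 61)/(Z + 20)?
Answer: -51596412193/83763871920 ≈ -0.61597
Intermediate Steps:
V(Z) = (61 + Z)/(20 + Z)
-28751/46672 + V(25)/39883 = -28751/46672 + ((61 + 25)/(20 + 25))/39883 = -28751*1/46672 + (86/45)*(1/39883) = -28751/46672 + ((1/45)*86)*(1/39883) = -28751/46672 + (86/45)*(1/39883) = -28751/46672 + 86/1794735 = -51596412193/83763871920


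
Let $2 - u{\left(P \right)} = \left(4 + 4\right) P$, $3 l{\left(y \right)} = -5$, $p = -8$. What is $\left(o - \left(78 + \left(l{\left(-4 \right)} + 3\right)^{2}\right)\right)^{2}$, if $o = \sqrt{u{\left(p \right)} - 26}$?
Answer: $\frac{518764}{81} - \frac{2872 \sqrt{10}}{9} \approx 5395.4$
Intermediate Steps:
$l{\left(y \right)} = - \frac{5}{3}$ ($l{\left(y \right)} = \frac{1}{3} \left(-5\right) = - \frac{5}{3}$)
$u{\left(P \right)} = 2 - 8 P$ ($u{\left(P \right)} = 2 - \left(4 + 4\right) P = 2 - 8 P$)
$o = 2 \sqrt{10}$ ($o = \sqrt{\left(2 - -64\right) - 26} = \sqrt{\left(2 + 64\right) - 26} = \sqrt{66 - 26} = \sqrt{40} = 2 \sqrt{10} \approx 6.3246$)
$\left(o - \left(78 + \left(l{\left(-4 \right)} + 3\right)^{2}\right)\right)^{2} = \left(2 \sqrt{10} - \left(78 + \left(- \frac{5}{3} + 3\right)^{2}\right)\right)^{2} = \left(2 \sqrt{10} - \left(78 + \left(\frac{4}{3}\right)^{2}\right)\right)^{2} = \left(2 \sqrt{10} - \left(78 + \frac{16}{9}\right)\right)^{2} = \left(2 \sqrt{10} - \frac{718}{9}\right)^{2} = \left(- \frac{718}{9} + 2 \sqrt{10}\right)^{2}$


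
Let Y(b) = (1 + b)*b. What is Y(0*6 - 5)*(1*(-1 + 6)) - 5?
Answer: 95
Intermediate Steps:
Y(b) = b*(1 + b)
Y(0*6 - 5)*(1*(-1 + 6)) - 5 = ((0*6 - 5)*(1 + (0*6 - 5)))*(1*(-1 + 6)) - 5 = ((0 - 5)*(1 + (0 - 5)))*(1*5) - 5 = -5*(1 - 5)*5 - 5 = -5*(-4)*5 - 5 = 20*5 - 5 = 100 - 5 = 95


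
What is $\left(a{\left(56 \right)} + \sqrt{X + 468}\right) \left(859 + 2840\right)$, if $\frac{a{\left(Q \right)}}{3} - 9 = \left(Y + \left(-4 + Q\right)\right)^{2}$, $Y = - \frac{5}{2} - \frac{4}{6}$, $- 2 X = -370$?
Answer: $\frac{106251309}{4} + 3699 \sqrt{653} \approx 2.6657 \cdot 10^{7}$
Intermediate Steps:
$X = 185$ ($X = \left(- \frac{1}{2}\right) \left(-370\right) = 185$)
$Y = - \frac{19}{6}$ ($Y = \left(-5\right) \frac{1}{2} - \frac{2}{3} = - \frac{5}{2} - \frac{2}{3} = - \frac{19}{6} \approx -3.1667$)
$a{\left(Q \right)} = 27 + 3 \left(- \frac{43}{6} + Q\right)^{2}$ ($a{\left(Q \right)} = 27 + 3 \left(- \frac{19}{6} + \left(-4 + Q\right)\right)^{2} = 27 + 3 \left(- \frac{43}{6} + Q\right)^{2}$)
$\left(a{\left(56 \right)} + \sqrt{X + 468}\right) \left(859 + 2840\right) = \left(\left(27 + \frac{\left(-43 + 6 \cdot 56\right)^{2}}{12}\right) + \sqrt{185 + 468}\right) \left(859 + 2840\right) = \left(\left(27 + \frac{\left(-43 + 336\right)^{2}}{12}\right) + \sqrt{653}\right) 3699 = \left(\left(27 + \frac{293^{2}}{12}\right) + \sqrt{653}\right) 3699 = \left(\left(27 + \frac{1}{12} \cdot 85849\right) + \sqrt{653}\right) 3699 = \left(\left(27 + \frac{85849}{12}\right) + \sqrt{653}\right) 3699 = \left(\frac{86173}{12} + \sqrt{653}\right) 3699 = \frac{106251309}{4} + 3699 \sqrt{653}$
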